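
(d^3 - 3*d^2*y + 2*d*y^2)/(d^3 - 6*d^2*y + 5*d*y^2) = (-d + 2*y)/(-d + 5*y)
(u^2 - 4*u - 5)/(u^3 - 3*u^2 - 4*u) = (u - 5)/(u*(u - 4))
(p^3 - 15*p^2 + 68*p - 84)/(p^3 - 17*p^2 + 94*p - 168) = (p - 2)/(p - 4)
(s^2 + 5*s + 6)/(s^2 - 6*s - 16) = (s + 3)/(s - 8)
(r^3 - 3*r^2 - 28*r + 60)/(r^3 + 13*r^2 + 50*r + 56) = (r^3 - 3*r^2 - 28*r + 60)/(r^3 + 13*r^2 + 50*r + 56)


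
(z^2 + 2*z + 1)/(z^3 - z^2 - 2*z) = (z + 1)/(z*(z - 2))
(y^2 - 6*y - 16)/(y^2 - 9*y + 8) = (y + 2)/(y - 1)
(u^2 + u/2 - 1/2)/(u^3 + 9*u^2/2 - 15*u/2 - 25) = (2*u^2 + u - 1)/(2*u^3 + 9*u^2 - 15*u - 50)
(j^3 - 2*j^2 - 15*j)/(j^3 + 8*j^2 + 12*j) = (j^2 - 2*j - 15)/(j^2 + 8*j + 12)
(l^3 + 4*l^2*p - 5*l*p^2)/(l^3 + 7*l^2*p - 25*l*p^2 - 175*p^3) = l*(-l + p)/(-l^2 - 2*l*p + 35*p^2)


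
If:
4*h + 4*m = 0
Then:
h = -m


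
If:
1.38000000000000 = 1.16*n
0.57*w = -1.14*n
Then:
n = 1.19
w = -2.38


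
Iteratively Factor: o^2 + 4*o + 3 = (o + 3)*(o + 1)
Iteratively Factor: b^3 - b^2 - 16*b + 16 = (b - 4)*(b^2 + 3*b - 4) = (b - 4)*(b + 4)*(b - 1)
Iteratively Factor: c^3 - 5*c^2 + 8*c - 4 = (c - 1)*(c^2 - 4*c + 4) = (c - 2)*(c - 1)*(c - 2)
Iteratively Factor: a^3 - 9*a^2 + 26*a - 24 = (a - 3)*(a^2 - 6*a + 8) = (a - 3)*(a - 2)*(a - 4)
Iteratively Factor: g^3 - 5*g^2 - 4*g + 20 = (g - 2)*(g^2 - 3*g - 10) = (g - 5)*(g - 2)*(g + 2)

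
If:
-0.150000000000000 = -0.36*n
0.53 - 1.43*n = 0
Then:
No Solution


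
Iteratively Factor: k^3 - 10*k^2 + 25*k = (k - 5)*(k^2 - 5*k) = (k - 5)^2*(k)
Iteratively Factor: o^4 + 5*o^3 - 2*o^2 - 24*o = (o + 4)*(o^3 + o^2 - 6*o) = o*(o + 4)*(o^2 + o - 6) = o*(o + 3)*(o + 4)*(o - 2)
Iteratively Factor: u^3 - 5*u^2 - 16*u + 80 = (u - 5)*(u^2 - 16) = (u - 5)*(u + 4)*(u - 4)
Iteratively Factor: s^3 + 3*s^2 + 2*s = (s + 2)*(s^2 + s) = s*(s + 2)*(s + 1)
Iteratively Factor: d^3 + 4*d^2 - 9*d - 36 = (d + 4)*(d^2 - 9) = (d - 3)*(d + 4)*(d + 3)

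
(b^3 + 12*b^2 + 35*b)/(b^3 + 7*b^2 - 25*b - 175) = b/(b - 5)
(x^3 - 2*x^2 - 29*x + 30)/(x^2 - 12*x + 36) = (x^2 + 4*x - 5)/(x - 6)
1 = 1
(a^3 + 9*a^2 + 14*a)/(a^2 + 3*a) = (a^2 + 9*a + 14)/(a + 3)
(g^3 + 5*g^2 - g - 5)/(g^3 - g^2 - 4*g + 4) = (g^2 + 6*g + 5)/(g^2 - 4)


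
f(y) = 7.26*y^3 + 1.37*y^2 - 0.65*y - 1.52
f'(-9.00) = 1738.87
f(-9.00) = -5177.24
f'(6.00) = 799.87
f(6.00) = 1612.06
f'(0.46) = 5.22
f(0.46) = -0.82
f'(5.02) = 561.97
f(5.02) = 948.18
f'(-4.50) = 428.06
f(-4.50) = -632.42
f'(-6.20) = 819.59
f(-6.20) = -1675.09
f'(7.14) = 1129.25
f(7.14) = 2706.28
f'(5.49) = 670.84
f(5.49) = 1237.51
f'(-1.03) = 19.63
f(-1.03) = -7.33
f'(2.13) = 104.00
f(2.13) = 73.47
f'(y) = 21.78*y^2 + 2.74*y - 0.65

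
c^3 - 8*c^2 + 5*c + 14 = (c - 7)*(c - 2)*(c + 1)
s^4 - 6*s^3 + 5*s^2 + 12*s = s*(s - 4)*(s - 3)*(s + 1)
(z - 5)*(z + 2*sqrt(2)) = z^2 - 5*z + 2*sqrt(2)*z - 10*sqrt(2)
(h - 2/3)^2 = h^2 - 4*h/3 + 4/9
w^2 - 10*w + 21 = (w - 7)*(w - 3)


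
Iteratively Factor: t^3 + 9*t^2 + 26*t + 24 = (t + 4)*(t^2 + 5*t + 6) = (t + 2)*(t + 4)*(t + 3)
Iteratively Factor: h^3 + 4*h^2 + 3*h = (h)*(h^2 + 4*h + 3) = h*(h + 3)*(h + 1)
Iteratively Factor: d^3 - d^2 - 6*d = (d)*(d^2 - d - 6) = d*(d - 3)*(d + 2)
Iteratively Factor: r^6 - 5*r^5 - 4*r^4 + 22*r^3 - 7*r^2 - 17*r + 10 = (r - 5)*(r^5 - 4*r^3 + 2*r^2 + 3*r - 2) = (r - 5)*(r - 1)*(r^4 + r^3 - 3*r^2 - r + 2) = (r - 5)*(r - 1)*(r + 1)*(r^3 - 3*r + 2) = (r - 5)*(r - 1)^2*(r + 1)*(r^2 + r - 2) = (r - 5)*(r - 1)^3*(r + 1)*(r + 2)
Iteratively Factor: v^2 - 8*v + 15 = (v - 5)*(v - 3)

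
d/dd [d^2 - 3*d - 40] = 2*d - 3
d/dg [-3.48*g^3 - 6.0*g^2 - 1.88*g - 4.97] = -10.44*g^2 - 12.0*g - 1.88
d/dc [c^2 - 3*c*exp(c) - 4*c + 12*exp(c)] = -3*c*exp(c) + 2*c + 9*exp(c) - 4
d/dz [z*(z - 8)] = 2*z - 8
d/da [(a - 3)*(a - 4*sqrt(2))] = 2*a - 4*sqrt(2) - 3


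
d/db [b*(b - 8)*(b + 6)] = 3*b^2 - 4*b - 48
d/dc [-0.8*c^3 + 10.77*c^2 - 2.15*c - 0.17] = -2.4*c^2 + 21.54*c - 2.15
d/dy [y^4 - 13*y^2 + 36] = 4*y^3 - 26*y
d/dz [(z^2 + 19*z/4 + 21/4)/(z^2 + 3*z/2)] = (-26*z^2 - 84*z - 63)/(2*z^2*(4*z^2 + 12*z + 9))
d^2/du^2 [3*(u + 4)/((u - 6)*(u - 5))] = 6*(u^3 + 12*u^2 - 222*u + 694)/(u^6 - 33*u^5 + 453*u^4 - 3311*u^3 + 13590*u^2 - 29700*u + 27000)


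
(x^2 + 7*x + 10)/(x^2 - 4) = (x + 5)/(x - 2)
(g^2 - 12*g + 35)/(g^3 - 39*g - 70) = (g - 5)/(g^2 + 7*g + 10)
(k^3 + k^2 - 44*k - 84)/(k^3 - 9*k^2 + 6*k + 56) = (k + 6)/(k - 4)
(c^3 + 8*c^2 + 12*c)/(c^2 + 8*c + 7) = c*(c^2 + 8*c + 12)/(c^2 + 8*c + 7)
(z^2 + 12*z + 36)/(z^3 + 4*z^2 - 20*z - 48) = (z + 6)/(z^2 - 2*z - 8)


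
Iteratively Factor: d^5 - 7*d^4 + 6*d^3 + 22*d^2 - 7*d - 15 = (d - 5)*(d^4 - 2*d^3 - 4*d^2 + 2*d + 3) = (d - 5)*(d - 3)*(d^3 + d^2 - d - 1) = (d - 5)*(d - 3)*(d - 1)*(d^2 + 2*d + 1) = (d - 5)*(d - 3)*(d - 1)*(d + 1)*(d + 1)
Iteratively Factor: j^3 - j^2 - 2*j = (j)*(j^2 - j - 2) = j*(j - 2)*(j + 1)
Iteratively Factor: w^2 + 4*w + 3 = (w + 3)*(w + 1)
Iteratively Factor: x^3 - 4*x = (x - 2)*(x^2 + 2*x) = (x - 2)*(x + 2)*(x)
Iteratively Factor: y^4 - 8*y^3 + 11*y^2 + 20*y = (y - 5)*(y^3 - 3*y^2 - 4*y) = y*(y - 5)*(y^2 - 3*y - 4) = y*(y - 5)*(y - 4)*(y + 1)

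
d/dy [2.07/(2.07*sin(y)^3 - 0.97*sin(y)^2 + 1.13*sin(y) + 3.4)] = (-12.8547*sin(y)^2 + 4.0158*sin(y) - 2.3391)*cos(y)/(2.07*sin(y)^3 - 0.97*sin(y)^2 + 1.13*sin(y) + 3.4)^2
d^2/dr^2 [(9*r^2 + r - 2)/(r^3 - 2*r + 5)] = 2*(9*r^6 + 3*r^5 + 42*r^4 - 313*r^3 - 18*r^2 + 30*r + 227)/(r^9 - 6*r^7 + 15*r^6 + 12*r^5 - 60*r^4 + 67*r^3 + 60*r^2 - 150*r + 125)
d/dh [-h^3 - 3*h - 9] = -3*h^2 - 3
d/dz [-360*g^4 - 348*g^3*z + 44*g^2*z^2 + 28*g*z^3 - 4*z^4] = -348*g^3 + 88*g^2*z + 84*g*z^2 - 16*z^3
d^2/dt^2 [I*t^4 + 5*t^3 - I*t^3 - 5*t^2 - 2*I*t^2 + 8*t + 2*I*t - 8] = 12*I*t^2 + 6*t*(5 - I) - 10 - 4*I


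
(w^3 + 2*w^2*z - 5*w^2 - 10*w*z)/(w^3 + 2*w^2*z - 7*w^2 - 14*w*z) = (w - 5)/(w - 7)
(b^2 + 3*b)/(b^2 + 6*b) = (b + 3)/(b + 6)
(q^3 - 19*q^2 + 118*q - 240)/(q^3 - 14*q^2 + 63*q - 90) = (q - 8)/(q - 3)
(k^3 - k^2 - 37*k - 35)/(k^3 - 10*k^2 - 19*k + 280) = (k + 1)/(k - 8)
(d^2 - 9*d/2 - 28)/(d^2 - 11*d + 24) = (d + 7/2)/(d - 3)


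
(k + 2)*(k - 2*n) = k^2 - 2*k*n + 2*k - 4*n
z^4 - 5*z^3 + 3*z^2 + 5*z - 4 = (z - 4)*(z - 1)^2*(z + 1)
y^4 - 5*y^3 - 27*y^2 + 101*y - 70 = (y - 7)*(y - 2)*(y - 1)*(y + 5)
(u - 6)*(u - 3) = u^2 - 9*u + 18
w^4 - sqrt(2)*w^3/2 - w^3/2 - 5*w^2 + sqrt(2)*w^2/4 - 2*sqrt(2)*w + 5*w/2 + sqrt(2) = (w - 1/2)*(w - 2*sqrt(2))*(w + sqrt(2)/2)*(w + sqrt(2))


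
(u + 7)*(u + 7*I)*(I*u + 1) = I*u^3 - 6*u^2 + 7*I*u^2 - 42*u + 7*I*u + 49*I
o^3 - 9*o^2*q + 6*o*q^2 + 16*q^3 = (o - 8*q)*(o - 2*q)*(o + q)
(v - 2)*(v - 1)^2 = v^3 - 4*v^2 + 5*v - 2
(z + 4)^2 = z^2 + 8*z + 16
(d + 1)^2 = d^2 + 2*d + 1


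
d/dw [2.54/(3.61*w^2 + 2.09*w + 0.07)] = (-18.3388*w - 5.3086)/(3.61*w^2 + 2.09*w + 0.07)^2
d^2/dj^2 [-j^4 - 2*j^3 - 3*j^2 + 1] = -12*j^2 - 12*j - 6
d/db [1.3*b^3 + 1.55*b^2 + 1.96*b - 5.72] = 3.9*b^2 + 3.1*b + 1.96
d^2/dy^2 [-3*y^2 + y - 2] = -6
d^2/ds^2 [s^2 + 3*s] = 2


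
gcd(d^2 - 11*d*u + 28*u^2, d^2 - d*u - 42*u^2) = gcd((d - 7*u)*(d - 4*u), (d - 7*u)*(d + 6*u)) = -d + 7*u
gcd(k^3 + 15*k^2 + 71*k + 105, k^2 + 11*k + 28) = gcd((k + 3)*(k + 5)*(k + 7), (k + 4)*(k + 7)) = k + 7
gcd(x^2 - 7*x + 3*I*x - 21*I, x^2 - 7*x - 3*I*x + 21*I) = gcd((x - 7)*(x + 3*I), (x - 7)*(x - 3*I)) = x - 7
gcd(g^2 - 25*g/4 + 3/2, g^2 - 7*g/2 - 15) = g - 6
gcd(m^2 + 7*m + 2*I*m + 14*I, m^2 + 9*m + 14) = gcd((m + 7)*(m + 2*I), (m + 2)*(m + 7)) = m + 7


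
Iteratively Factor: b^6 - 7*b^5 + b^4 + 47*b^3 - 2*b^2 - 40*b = (b - 4)*(b^5 - 3*b^4 - 11*b^3 + 3*b^2 + 10*b) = (b - 4)*(b + 1)*(b^4 - 4*b^3 - 7*b^2 + 10*b) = (b - 4)*(b - 1)*(b + 1)*(b^3 - 3*b^2 - 10*b) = (b - 4)*(b - 1)*(b + 1)*(b + 2)*(b^2 - 5*b) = b*(b - 4)*(b - 1)*(b + 1)*(b + 2)*(b - 5)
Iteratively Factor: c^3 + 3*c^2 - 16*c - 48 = (c + 4)*(c^2 - c - 12) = (c + 3)*(c + 4)*(c - 4)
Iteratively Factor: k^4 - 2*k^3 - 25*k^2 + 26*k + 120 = (k - 3)*(k^3 + k^2 - 22*k - 40) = (k - 5)*(k - 3)*(k^2 + 6*k + 8) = (k - 5)*(k - 3)*(k + 2)*(k + 4)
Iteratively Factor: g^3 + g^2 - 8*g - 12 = (g + 2)*(g^2 - g - 6) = (g + 2)^2*(g - 3)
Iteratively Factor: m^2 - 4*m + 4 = (m - 2)*(m - 2)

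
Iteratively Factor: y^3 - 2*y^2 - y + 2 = (y - 2)*(y^2 - 1) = (y - 2)*(y - 1)*(y + 1)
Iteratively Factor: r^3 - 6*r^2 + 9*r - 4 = (r - 1)*(r^2 - 5*r + 4) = (r - 1)^2*(r - 4)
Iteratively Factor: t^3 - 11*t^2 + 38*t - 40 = (t - 2)*(t^2 - 9*t + 20) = (t - 4)*(t - 2)*(t - 5)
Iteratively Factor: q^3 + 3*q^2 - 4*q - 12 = (q - 2)*(q^2 + 5*q + 6) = (q - 2)*(q + 3)*(q + 2)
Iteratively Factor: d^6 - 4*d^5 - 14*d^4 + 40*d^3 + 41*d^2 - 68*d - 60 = (d - 2)*(d^5 - 2*d^4 - 18*d^3 + 4*d^2 + 49*d + 30) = (d - 2)^2*(d^4 - 18*d^2 - 32*d - 15) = (d - 2)^2*(d + 1)*(d^3 - d^2 - 17*d - 15) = (d - 2)^2*(d + 1)^2*(d^2 - 2*d - 15) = (d - 2)^2*(d + 1)^2*(d + 3)*(d - 5)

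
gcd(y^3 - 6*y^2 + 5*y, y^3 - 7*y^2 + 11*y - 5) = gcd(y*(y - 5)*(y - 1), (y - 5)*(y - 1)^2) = y^2 - 6*y + 5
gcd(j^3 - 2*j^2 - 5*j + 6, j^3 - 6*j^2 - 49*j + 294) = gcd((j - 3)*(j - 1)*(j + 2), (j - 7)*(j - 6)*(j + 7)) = 1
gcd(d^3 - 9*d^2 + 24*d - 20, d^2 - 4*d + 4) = d^2 - 4*d + 4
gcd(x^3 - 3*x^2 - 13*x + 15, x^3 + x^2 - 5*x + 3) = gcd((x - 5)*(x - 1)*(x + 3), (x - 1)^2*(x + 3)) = x^2 + 2*x - 3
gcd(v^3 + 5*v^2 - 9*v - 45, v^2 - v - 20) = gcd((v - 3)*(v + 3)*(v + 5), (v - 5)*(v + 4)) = 1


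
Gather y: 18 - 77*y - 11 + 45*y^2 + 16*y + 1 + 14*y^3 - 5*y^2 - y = 14*y^3 + 40*y^2 - 62*y + 8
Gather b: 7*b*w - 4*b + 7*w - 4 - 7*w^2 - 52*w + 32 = b*(7*w - 4) - 7*w^2 - 45*w + 28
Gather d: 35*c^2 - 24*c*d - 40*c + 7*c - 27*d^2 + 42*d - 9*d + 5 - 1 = 35*c^2 - 33*c - 27*d^2 + d*(33 - 24*c) + 4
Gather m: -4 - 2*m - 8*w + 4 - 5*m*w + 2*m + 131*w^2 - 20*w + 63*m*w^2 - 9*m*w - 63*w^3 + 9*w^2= m*(63*w^2 - 14*w) - 63*w^3 + 140*w^2 - 28*w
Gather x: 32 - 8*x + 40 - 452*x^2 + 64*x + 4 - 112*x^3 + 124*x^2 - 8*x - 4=-112*x^3 - 328*x^2 + 48*x + 72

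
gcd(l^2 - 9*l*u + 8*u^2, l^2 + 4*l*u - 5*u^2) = -l + u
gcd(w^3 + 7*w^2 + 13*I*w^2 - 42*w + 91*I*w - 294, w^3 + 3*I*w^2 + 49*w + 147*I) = w + 7*I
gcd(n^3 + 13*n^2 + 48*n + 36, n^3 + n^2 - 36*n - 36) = n^2 + 7*n + 6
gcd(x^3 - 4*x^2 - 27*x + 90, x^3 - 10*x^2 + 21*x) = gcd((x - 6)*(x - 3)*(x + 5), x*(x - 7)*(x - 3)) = x - 3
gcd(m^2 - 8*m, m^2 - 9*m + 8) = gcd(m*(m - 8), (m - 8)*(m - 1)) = m - 8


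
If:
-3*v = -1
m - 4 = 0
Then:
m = 4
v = 1/3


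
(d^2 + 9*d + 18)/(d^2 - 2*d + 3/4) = 4*(d^2 + 9*d + 18)/(4*d^2 - 8*d + 3)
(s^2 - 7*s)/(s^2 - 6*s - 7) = s/(s + 1)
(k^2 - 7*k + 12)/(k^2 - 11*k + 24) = (k - 4)/(k - 8)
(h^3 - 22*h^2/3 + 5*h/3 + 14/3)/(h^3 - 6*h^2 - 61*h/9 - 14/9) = 3*(h - 1)/(3*h + 1)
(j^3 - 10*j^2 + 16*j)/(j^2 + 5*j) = (j^2 - 10*j + 16)/(j + 5)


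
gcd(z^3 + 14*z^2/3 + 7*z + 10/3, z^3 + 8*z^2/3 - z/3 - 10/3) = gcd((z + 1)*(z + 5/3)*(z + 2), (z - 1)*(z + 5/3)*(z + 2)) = z^2 + 11*z/3 + 10/3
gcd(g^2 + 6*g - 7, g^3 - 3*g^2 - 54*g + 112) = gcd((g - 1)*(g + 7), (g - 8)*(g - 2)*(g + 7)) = g + 7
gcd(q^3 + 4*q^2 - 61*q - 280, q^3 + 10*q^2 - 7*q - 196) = q + 7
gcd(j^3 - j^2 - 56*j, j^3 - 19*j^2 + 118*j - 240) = j - 8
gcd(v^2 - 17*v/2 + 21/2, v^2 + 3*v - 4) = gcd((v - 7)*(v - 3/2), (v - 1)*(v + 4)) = 1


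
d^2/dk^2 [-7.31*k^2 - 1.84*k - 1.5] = -14.6200000000000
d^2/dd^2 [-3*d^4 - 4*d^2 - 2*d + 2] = -36*d^2 - 8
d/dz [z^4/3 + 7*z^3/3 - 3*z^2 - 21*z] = 4*z^3/3 + 7*z^2 - 6*z - 21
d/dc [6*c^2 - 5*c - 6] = 12*c - 5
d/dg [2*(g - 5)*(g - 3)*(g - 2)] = 6*g^2 - 40*g + 62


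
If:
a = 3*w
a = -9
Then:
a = -9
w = -3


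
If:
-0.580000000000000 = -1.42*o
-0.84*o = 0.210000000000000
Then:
No Solution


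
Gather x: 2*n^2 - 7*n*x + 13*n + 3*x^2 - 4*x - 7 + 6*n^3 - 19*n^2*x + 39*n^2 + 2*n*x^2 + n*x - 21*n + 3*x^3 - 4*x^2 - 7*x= 6*n^3 + 41*n^2 - 8*n + 3*x^3 + x^2*(2*n - 1) + x*(-19*n^2 - 6*n - 11) - 7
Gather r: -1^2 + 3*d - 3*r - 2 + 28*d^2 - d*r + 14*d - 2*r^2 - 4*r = 28*d^2 + 17*d - 2*r^2 + r*(-d - 7) - 3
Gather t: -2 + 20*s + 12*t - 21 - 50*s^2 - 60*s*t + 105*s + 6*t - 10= -50*s^2 + 125*s + t*(18 - 60*s) - 33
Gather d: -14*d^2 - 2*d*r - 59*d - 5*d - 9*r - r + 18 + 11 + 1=-14*d^2 + d*(-2*r - 64) - 10*r + 30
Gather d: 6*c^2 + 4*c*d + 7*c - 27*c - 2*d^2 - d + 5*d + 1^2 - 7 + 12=6*c^2 - 20*c - 2*d^2 + d*(4*c + 4) + 6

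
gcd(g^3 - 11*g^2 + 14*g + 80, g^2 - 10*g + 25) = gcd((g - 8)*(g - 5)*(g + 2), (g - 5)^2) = g - 5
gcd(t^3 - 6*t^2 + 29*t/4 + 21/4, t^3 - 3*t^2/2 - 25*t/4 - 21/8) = t^2 - 3*t - 7/4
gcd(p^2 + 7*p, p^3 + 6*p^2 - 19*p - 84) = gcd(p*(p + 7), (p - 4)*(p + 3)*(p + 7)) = p + 7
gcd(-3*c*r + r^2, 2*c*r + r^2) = r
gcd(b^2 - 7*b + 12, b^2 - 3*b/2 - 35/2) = 1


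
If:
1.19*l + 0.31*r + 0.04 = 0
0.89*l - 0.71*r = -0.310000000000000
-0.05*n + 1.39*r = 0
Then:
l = -0.11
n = 8.27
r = 0.30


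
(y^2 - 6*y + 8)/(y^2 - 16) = (y - 2)/(y + 4)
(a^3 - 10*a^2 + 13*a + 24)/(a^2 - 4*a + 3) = (a^2 - 7*a - 8)/(a - 1)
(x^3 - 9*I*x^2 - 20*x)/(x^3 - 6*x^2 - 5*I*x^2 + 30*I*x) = (x - 4*I)/(x - 6)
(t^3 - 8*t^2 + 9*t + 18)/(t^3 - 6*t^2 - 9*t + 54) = (t + 1)/(t + 3)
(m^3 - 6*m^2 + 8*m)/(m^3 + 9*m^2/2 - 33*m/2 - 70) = 2*m*(m - 2)/(2*m^2 + 17*m + 35)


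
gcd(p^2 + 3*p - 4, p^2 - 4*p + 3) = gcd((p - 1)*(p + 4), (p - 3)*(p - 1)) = p - 1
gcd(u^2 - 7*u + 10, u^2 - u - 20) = u - 5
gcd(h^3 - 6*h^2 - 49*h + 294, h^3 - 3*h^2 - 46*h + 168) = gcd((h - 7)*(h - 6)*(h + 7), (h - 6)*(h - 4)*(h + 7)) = h^2 + h - 42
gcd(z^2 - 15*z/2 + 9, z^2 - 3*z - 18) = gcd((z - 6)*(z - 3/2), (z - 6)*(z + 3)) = z - 6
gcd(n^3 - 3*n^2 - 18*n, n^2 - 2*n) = n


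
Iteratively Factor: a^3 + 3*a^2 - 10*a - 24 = (a + 4)*(a^2 - a - 6) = (a + 2)*(a + 4)*(a - 3)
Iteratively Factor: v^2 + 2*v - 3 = (v + 3)*(v - 1)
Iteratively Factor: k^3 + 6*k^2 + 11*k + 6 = (k + 1)*(k^2 + 5*k + 6) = (k + 1)*(k + 2)*(k + 3)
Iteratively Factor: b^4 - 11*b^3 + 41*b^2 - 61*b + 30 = (b - 3)*(b^3 - 8*b^2 + 17*b - 10) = (b - 3)*(b - 2)*(b^2 - 6*b + 5) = (b - 5)*(b - 3)*(b - 2)*(b - 1)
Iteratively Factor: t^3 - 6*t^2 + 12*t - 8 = (t - 2)*(t^2 - 4*t + 4) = (t - 2)^2*(t - 2)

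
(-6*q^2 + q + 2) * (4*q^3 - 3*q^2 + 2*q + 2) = -24*q^5 + 22*q^4 - 7*q^3 - 16*q^2 + 6*q + 4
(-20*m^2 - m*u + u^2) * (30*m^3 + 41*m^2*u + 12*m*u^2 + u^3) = -600*m^5 - 850*m^4*u - 251*m^3*u^2 + 9*m^2*u^3 + 11*m*u^4 + u^5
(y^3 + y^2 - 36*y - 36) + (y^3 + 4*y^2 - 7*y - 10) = 2*y^3 + 5*y^2 - 43*y - 46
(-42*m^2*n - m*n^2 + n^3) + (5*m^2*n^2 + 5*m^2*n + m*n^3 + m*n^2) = 5*m^2*n^2 - 37*m^2*n + m*n^3 + n^3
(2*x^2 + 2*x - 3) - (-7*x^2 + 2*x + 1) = 9*x^2 - 4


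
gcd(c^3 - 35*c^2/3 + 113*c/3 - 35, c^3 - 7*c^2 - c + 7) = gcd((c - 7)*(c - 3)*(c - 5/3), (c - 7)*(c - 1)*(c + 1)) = c - 7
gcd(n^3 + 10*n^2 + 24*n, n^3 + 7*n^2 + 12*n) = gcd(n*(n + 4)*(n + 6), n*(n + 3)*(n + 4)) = n^2 + 4*n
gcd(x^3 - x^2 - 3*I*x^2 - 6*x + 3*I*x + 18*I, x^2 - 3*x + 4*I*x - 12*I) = x - 3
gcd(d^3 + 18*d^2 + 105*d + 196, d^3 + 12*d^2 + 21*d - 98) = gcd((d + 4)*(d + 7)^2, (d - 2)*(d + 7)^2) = d^2 + 14*d + 49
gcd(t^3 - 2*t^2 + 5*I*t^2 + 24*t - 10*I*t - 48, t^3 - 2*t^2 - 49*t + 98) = t - 2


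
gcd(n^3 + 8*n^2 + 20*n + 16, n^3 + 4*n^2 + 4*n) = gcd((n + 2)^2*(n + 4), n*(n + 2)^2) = n^2 + 4*n + 4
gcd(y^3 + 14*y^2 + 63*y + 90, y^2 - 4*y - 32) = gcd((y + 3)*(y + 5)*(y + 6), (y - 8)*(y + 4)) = 1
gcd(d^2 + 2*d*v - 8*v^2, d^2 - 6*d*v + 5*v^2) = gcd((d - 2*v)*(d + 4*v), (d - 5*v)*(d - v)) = 1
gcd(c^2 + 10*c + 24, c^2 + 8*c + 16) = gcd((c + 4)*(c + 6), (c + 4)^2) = c + 4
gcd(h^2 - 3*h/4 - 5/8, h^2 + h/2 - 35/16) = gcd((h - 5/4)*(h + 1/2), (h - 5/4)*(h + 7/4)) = h - 5/4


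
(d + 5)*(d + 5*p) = d^2 + 5*d*p + 5*d + 25*p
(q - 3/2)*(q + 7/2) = q^2 + 2*q - 21/4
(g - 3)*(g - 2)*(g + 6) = g^3 + g^2 - 24*g + 36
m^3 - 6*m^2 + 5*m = m*(m - 5)*(m - 1)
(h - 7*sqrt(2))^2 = h^2 - 14*sqrt(2)*h + 98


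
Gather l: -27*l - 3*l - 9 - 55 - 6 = -30*l - 70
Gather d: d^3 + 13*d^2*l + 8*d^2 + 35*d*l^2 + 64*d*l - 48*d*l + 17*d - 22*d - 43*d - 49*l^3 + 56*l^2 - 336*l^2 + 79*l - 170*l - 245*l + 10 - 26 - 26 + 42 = d^3 + d^2*(13*l + 8) + d*(35*l^2 + 16*l - 48) - 49*l^3 - 280*l^2 - 336*l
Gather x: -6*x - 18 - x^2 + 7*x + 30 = -x^2 + x + 12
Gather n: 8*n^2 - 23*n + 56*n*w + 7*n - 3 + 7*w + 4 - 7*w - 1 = 8*n^2 + n*(56*w - 16)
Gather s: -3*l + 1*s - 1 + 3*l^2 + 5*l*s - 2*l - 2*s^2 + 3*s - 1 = 3*l^2 - 5*l - 2*s^2 + s*(5*l + 4) - 2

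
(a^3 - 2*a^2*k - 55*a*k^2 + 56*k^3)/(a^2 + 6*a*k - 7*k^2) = a - 8*k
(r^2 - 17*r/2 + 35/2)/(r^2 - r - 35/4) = 2*(r - 5)/(2*r + 5)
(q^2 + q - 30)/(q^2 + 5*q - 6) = (q - 5)/(q - 1)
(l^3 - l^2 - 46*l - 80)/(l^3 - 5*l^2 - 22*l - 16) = (l + 5)/(l + 1)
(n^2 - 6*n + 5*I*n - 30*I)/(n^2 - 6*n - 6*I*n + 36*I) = (n + 5*I)/(n - 6*I)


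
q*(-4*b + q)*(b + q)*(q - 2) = -4*b^2*q^2 + 8*b^2*q - 3*b*q^3 + 6*b*q^2 + q^4 - 2*q^3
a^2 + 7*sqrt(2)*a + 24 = (a + 3*sqrt(2))*(a + 4*sqrt(2))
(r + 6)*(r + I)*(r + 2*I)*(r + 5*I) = r^4 + 6*r^3 + 8*I*r^3 - 17*r^2 + 48*I*r^2 - 102*r - 10*I*r - 60*I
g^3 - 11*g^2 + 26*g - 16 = (g - 8)*(g - 2)*(g - 1)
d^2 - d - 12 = (d - 4)*(d + 3)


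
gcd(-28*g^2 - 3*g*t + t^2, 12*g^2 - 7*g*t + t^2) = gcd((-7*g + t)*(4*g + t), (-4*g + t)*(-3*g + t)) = 1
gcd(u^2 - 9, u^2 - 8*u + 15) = u - 3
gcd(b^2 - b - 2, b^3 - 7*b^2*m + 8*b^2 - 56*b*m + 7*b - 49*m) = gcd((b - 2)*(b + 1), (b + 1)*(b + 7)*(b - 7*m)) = b + 1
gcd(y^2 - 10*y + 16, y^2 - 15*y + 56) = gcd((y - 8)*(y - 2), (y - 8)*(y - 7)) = y - 8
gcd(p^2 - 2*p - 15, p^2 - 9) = p + 3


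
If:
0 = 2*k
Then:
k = 0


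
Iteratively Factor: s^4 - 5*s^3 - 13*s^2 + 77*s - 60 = (s - 5)*(s^3 - 13*s + 12) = (s - 5)*(s - 1)*(s^2 + s - 12) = (s - 5)*(s - 1)*(s + 4)*(s - 3)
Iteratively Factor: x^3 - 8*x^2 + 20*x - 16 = (x - 2)*(x^2 - 6*x + 8) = (x - 2)^2*(x - 4)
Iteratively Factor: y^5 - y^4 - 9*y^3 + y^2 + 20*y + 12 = (y - 3)*(y^4 + 2*y^3 - 3*y^2 - 8*y - 4) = (y - 3)*(y + 1)*(y^3 + y^2 - 4*y - 4) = (y - 3)*(y + 1)^2*(y^2 - 4) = (y - 3)*(y + 1)^2*(y + 2)*(y - 2)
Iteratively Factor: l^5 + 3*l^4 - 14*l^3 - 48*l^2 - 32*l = (l)*(l^4 + 3*l^3 - 14*l^2 - 48*l - 32) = l*(l + 4)*(l^3 - l^2 - 10*l - 8) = l*(l + 2)*(l + 4)*(l^2 - 3*l - 4) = l*(l + 1)*(l + 2)*(l + 4)*(l - 4)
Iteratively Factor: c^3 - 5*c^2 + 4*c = (c - 4)*(c^2 - c) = (c - 4)*(c - 1)*(c)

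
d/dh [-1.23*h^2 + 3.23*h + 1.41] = 3.23 - 2.46*h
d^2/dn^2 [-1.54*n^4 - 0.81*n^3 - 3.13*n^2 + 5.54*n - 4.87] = -18.48*n^2 - 4.86*n - 6.26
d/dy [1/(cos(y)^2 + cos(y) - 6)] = (2*cos(y) + 1)*sin(y)/(cos(y)^2 + cos(y) - 6)^2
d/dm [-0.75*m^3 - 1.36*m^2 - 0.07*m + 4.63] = -2.25*m^2 - 2.72*m - 0.07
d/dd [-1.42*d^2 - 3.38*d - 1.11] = -2.84*d - 3.38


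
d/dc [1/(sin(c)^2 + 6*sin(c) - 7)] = -2*(sin(c) + 3)*cos(c)/(sin(c)^2 + 6*sin(c) - 7)^2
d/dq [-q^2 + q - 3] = 1 - 2*q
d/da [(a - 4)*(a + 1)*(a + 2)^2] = 4*a^3 + 3*a^2 - 24*a - 28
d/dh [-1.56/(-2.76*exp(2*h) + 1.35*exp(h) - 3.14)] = (2.106 - 8.6112*exp(h))*exp(h)/(2.76*exp(2*h) - 1.35*exp(h) + 3.14)^2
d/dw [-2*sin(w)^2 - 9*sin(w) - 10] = -(4*sin(w) + 9)*cos(w)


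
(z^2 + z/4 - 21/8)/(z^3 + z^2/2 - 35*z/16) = 2*(2*z - 3)/(z*(4*z - 5))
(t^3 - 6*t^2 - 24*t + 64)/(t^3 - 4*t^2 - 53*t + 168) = (t^2 + 2*t - 8)/(t^2 + 4*t - 21)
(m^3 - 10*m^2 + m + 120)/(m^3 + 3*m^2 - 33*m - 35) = (m^2 - 5*m - 24)/(m^2 + 8*m + 7)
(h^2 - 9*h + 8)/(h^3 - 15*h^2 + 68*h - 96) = (h - 1)/(h^2 - 7*h + 12)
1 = 1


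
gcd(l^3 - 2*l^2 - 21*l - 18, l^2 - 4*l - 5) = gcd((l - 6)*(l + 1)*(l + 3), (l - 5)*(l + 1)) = l + 1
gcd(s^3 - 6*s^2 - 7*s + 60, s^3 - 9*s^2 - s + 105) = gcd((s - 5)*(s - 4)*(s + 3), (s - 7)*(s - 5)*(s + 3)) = s^2 - 2*s - 15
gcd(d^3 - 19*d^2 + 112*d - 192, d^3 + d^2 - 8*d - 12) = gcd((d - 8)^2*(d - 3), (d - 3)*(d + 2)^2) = d - 3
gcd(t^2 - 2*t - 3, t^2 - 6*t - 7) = t + 1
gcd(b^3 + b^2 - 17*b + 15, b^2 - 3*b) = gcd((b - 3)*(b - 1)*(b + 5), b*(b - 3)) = b - 3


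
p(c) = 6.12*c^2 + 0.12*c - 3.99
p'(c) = 12.24*c + 0.12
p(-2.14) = 23.78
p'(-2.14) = -26.07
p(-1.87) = 17.19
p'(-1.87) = -22.77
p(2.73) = 41.95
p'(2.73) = 33.54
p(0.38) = -3.06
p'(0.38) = 4.77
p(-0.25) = -3.64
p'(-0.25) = -2.94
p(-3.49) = 70.13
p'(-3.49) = -42.60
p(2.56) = 36.43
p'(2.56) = 31.45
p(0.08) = -3.94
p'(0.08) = 1.10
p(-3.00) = 50.73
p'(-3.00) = -36.60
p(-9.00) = 490.65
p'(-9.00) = -110.04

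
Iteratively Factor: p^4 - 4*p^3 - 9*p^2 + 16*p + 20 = (p + 2)*(p^3 - 6*p^2 + 3*p + 10) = (p - 2)*(p + 2)*(p^2 - 4*p - 5) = (p - 2)*(p + 1)*(p + 2)*(p - 5)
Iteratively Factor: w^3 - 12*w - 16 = (w + 2)*(w^2 - 2*w - 8) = (w - 4)*(w + 2)*(w + 2)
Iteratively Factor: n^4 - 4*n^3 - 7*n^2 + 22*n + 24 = (n - 4)*(n^3 - 7*n - 6) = (n - 4)*(n - 3)*(n^2 + 3*n + 2) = (n - 4)*(n - 3)*(n + 2)*(n + 1)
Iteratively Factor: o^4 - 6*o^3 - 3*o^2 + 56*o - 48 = (o + 3)*(o^3 - 9*o^2 + 24*o - 16) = (o - 1)*(o + 3)*(o^2 - 8*o + 16) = (o - 4)*(o - 1)*(o + 3)*(o - 4)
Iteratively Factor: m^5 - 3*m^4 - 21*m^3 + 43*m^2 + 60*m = (m - 5)*(m^4 + 2*m^3 - 11*m^2 - 12*m) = m*(m - 5)*(m^3 + 2*m^2 - 11*m - 12) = m*(m - 5)*(m - 3)*(m^2 + 5*m + 4) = m*(m - 5)*(m - 3)*(m + 1)*(m + 4)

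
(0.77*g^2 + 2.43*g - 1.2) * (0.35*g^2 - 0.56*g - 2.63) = 0.2695*g^4 + 0.4193*g^3 - 3.8059*g^2 - 5.7189*g + 3.156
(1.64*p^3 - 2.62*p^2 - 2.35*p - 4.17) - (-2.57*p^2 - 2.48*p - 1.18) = 1.64*p^3 - 0.0500000000000003*p^2 + 0.13*p - 2.99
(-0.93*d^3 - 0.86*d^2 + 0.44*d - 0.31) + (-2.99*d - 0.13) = -0.93*d^3 - 0.86*d^2 - 2.55*d - 0.44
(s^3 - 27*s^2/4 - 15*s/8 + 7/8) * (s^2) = s^5 - 27*s^4/4 - 15*s^3/8 + 7*s^2/8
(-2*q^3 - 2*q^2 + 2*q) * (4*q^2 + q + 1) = -8*q^5 - 10*q^4 + 4*q^3 + 2*q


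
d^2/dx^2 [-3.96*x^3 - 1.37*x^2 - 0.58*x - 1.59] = -23.76*x - 2.74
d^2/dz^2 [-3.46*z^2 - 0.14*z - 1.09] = -6.92000000000000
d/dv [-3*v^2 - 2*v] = -6*v - 2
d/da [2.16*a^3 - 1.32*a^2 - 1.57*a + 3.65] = 6.48*a^2 - 2.64*a - 1.57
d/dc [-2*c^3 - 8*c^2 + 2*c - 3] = -6*c^2 - 16*c + 2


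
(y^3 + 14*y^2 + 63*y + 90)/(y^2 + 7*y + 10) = (y^2 + 9*y + 18)/(y + 2)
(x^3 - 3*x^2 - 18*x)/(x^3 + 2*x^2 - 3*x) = (x - 6)/(x - 1)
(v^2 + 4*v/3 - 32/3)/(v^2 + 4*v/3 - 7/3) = (3*v^2 + 4*v - 32)/(3*v^2 + 4*v - 7)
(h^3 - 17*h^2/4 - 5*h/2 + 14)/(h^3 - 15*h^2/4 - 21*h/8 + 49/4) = 2*(h - 4)/(2*h - 7)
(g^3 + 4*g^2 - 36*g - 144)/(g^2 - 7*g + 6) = (g^2 + 10*g + 24)/(g - 1)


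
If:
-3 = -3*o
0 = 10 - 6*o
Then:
No Solution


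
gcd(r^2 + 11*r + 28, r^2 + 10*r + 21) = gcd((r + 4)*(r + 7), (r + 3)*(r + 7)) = r + 7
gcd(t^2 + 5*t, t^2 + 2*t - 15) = t + 5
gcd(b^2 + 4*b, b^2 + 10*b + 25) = 1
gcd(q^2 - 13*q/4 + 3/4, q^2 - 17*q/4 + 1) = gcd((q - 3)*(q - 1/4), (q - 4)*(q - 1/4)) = q - 1/4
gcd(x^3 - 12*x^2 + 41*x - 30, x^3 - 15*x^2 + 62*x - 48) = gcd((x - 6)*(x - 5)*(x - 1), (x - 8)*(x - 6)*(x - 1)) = x^2 - 7*x + 6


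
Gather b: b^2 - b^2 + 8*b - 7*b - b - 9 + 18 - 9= 0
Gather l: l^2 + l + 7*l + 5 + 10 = l^2 + 8*l + 15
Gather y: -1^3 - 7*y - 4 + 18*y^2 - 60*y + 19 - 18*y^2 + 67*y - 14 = 0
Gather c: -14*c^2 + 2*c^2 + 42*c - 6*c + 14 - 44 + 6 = -12*c^2 + 36*c - 24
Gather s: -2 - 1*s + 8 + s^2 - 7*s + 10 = s^2 - 8*s + 16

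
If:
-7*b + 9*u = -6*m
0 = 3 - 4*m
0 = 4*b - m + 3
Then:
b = -9/16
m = 3/4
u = -15/16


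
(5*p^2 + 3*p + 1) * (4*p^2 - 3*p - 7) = 20*p^4 - 3*p^3 - 40*p^2 - 24*p - 7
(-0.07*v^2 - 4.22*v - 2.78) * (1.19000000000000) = -0.0833*v^2 - 5.0218*v - 3.3082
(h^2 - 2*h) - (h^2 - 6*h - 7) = 4*h + 7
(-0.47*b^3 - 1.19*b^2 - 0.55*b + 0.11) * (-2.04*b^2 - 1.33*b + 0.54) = 0.9588*b^5 + 3.0527*b^4 + 2.4509*b^3 - 0.1355*b^2 - 0.4433*b + 0.0594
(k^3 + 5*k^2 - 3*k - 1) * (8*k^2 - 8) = 8*k^5 + 40*k^4 - 32*k^3 - 48*k^2 + 24*k + 8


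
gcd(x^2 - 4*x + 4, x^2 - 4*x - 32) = 1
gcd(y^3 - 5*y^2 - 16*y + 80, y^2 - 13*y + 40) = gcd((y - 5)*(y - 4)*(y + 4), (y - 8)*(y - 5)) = y - 5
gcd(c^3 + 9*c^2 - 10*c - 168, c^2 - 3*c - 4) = c - 4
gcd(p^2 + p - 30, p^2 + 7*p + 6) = p + 6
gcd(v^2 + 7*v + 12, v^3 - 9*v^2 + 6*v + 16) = 1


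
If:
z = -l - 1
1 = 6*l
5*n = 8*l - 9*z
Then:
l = 1/6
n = 71/30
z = -7/6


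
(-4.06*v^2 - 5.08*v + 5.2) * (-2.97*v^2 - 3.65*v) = 12.0582*v^4 + 29.9066*v^3 + 3.098*v^2 - 18.98*v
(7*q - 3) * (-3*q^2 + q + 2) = -21*q^3 + 16*q^2 + 11*q - 6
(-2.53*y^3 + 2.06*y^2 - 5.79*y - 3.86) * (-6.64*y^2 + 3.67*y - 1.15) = 16.7992*y^5 - 22.9635*y^4 + 48.9153*y^3 + 2.0121*y^2 - 7.5077*y + 4.439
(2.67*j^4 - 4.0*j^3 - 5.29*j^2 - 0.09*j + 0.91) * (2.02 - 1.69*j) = -4.5123*j^5 + 12.1534*j^4 + 0.860099999999999*j^3 - 10.5337*j^2 - 1.7197*j + 1.8382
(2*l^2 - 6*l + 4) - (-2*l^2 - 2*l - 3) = 4*l^2 - 4*l + 7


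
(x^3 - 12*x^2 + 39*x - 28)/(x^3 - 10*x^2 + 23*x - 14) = (x - 4)/(x - 2)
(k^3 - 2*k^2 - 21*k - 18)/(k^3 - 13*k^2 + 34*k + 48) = (k + 3)/(k - 8)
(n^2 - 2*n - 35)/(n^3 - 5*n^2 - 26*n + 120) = (n - 7)/(n^2 - 10*n + 24)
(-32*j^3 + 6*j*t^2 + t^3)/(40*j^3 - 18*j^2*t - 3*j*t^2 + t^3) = (4*j + t)/(-5*j + t)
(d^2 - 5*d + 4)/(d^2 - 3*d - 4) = (d - 1)/(d + 1)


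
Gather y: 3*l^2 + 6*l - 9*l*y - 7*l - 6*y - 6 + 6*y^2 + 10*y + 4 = 3*l^2 - l + 6*y^2 + y*(4 - 9*l) - 2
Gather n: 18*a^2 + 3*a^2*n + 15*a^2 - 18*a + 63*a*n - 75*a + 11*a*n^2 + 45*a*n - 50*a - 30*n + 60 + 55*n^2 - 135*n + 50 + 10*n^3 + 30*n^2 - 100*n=33*a^2 - 143*a + 10*n^3 + n^2*(11*a + 85) + n*(3*a^2 + 108*a - 265) + 110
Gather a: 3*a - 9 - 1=3*a - 10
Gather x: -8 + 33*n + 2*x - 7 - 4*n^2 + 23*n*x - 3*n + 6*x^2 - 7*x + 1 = -4*n^2 + 30*n + 6*x^2 + x*(23*n - 5) - 14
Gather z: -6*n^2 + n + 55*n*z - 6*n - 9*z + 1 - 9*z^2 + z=-6*n^2 - 5*n - 9*z^2 + z*(55*n - 8) + 1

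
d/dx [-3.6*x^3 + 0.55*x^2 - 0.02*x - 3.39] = -10.8*x^2 + 1.1*x - 0.02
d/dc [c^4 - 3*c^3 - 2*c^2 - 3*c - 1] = 4*c^3 - 9*c^2 - 4*c - 3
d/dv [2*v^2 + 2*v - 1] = 4*v + 2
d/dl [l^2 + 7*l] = 2*l + 7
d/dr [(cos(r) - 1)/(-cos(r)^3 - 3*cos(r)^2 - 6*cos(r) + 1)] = 16*(-2*cos(r)^3 + 6*cos(r) + 5)*sin(r)/(27*cos(r) + 6*cos(2*r) + cos(3*r) + 2)^2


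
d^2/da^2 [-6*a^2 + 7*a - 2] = -12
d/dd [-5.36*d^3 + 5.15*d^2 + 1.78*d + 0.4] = -16.08*d^2 + 10.3*d + 1.78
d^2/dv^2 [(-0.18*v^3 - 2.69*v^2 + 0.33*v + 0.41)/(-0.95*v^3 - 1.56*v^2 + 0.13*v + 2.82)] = (4.32193*v^6 - 1.65357*v^5 + 0.405270000000005*v^4 + 92.162394*v^3 + 55.10733*v^2 - 6.213276*v + 39.404666)/(0.857375*v^9 + 4.2237*v^8 + 6.583785*v^7 - 4.994694*v^6 - 25.976379*v^5 - 18.419544*v^4 + 26.093519*v^3 + 37.074258*v^2 - 3.101436*v - 22.425768)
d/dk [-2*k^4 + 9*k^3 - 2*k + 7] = -8*k^3 + 27*k^2 - 2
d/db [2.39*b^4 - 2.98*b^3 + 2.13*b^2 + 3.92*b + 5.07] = 9.56*b^3 - 8.94*b^2 + 4.26*b + 3.92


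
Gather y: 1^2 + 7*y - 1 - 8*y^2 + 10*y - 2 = -8*y^2 + 17*y - 2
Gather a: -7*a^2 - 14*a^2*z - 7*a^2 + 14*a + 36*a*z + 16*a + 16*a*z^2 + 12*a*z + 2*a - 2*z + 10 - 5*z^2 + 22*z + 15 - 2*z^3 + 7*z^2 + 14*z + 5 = a^2*(-14*z - 14) + a*(16*z^2 + 48*z + 32) - 2*z^3 + 2*z^2 + 34*z + 30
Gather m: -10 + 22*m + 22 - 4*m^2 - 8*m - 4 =-4*m^2 + 14*m + 8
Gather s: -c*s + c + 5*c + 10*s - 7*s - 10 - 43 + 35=6*c + s*(3 - c) - 18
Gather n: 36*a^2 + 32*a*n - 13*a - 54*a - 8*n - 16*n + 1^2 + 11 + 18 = 36*a^2 - 67*a + n*(32*a - 24) + 30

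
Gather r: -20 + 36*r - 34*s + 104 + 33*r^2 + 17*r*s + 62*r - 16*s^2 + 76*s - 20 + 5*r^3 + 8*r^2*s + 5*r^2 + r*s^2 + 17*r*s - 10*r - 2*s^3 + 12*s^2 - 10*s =5*r^3 + r^2*(8*s + 38) + r*(s^2 + 34*s + 88) - 2*s^3 - 4*s^2 + 32*s + 64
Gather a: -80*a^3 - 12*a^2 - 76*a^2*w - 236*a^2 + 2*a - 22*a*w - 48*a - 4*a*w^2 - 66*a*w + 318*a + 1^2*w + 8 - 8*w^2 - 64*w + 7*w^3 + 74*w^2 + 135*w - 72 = -80*a^3 + a^2*(-76*w - 248) + a*(-4*w^2 - 88*w + 272) + 7*w^3 + 66*w^2 + 72*w - 64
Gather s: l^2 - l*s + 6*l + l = l^2 - l*s + 7*l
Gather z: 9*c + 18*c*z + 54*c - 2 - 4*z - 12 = 63*c + z*(18*c - 4) - 14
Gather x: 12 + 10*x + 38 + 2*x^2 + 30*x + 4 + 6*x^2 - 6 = 8*x^2 + 40*x + 48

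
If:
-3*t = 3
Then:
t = -1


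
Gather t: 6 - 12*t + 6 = 12 - 12*t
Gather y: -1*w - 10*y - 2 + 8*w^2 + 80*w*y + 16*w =8*w^2 + 15*w + y*(80*w - 10) - 2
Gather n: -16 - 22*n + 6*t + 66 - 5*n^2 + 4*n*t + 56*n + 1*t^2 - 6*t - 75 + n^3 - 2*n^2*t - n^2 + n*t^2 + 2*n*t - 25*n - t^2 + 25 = n^3 + n^2*(-2*t - 6) + n*(t^2 + 6*t + 9)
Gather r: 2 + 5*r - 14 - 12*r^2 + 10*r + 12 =-12*r^2 + 15*r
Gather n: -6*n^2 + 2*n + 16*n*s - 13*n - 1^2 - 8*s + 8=-6*n^2 + n*(16*s - 11) - 8*s + 7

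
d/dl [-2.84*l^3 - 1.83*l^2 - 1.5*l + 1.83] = -8.52*l^2 - 3.66*l - 1.5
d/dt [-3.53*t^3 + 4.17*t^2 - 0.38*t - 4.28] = -10.59*t^2 + 8.34*t - 0.38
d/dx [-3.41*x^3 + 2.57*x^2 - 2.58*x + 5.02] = -10.23*x^2 + 5.14*x - 2.58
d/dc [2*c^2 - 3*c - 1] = 4*c - 3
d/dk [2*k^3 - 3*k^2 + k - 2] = 6*k^2 - 6*k + 1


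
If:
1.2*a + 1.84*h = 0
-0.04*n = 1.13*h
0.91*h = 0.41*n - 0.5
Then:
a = 0.06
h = -0.04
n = 1.13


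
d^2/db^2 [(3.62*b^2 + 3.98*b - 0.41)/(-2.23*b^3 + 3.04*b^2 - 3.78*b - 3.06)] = (-36.003796*b^6 - 118.752852*b^5 + 369.440532*b^4 + 211.697232*b^3 + 167.32722*b^2 - 267.196212*b + 43.62372)/(11.089567*b^9 - 45.352848*b^8 + 118.21899*b^7 - 136.195498*b^6 + 75.923028*b^5 + 109.291464*b^4 - 94.325796*b^3 + 45.77148*b^2 + 106.183224*b + 28.652616)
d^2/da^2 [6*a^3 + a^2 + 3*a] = 36*a + 2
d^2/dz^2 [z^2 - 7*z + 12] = 2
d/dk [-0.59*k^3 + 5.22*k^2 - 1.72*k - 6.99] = -1.77*k^2 + 10.44*k - 1.72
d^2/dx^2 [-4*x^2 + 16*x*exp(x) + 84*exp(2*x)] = 16*x*exp(x) + 336*exp(2*x) + 32*exp(x) - 8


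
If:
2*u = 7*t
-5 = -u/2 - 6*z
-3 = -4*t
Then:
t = 3/4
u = 21/8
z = 59/96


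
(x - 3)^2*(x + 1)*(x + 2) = x^4 - 3*x^3 - 7*x^2 + 15*x + 18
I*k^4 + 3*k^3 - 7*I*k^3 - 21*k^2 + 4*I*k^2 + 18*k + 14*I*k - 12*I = (k - 6)*(k - 2*I)*(k - I)*(I*k - I)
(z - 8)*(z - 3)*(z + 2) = z^3 - 9*z^2 + 2*z + 48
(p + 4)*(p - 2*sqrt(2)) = p^2 - 2*sqrt(2)*p + 4*p - 8*sqrt(2)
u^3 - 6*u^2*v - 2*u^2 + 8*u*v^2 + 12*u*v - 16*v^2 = (u - 2)*(u - 4*v)*(u - 2*v)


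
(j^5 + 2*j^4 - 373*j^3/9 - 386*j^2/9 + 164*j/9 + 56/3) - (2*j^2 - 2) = j^5 + 2*j^4 - 373*j^3/9 - 404*j^2/9 + 164*j/9 + 62/3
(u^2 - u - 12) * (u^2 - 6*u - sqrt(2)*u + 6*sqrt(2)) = u^4 - 7*u^3 - sqrt(2)*u^3 - 6*u^2 + 7*sqrt(2)*u^2 + 6*sqrt(2)*u + 72*u - 72*sqrt(2)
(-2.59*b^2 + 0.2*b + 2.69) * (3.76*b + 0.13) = -9.7384*b^3 + 0.4153*b^2 + 10.1404*b + 0.3497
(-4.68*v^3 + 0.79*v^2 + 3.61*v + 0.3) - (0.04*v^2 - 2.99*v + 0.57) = -4.68*v^3 + 0.75*v^2 + 6.6*v - 0.27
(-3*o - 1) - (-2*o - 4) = 3 - o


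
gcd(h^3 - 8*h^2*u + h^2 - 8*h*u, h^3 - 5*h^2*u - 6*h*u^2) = h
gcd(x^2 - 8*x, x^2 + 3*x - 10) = 1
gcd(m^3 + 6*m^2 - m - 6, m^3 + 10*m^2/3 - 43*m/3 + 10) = m^2 + 5*m - 6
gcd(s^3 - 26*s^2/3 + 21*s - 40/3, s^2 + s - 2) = s - 1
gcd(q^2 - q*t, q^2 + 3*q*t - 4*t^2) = q - t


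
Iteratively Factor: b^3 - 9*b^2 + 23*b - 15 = (b - 1)*(b^2 - 8*b + 15) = (b - 5)*(b - 1)*(b - 3)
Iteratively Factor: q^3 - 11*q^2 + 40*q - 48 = (q - 4)*(q^2 - 7*q + 12) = (q - 4)^2*(q - 3)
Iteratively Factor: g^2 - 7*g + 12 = (g - 4)*(g - 3)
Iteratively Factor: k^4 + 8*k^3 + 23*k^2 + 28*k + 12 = (k + 3)*(k^3 + 5*k^2 + 8*k + 4) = (k + 1)*(k + 3)*(k^2 + 4*k + 4) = (k + 1)*(k + 2)*(k + 3)*(k + 2)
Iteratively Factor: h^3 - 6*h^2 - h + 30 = (h - 5)*(h^2 - h - 6) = (h - 5)*(h - 3)*(h + 2)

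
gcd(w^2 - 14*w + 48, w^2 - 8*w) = w - 8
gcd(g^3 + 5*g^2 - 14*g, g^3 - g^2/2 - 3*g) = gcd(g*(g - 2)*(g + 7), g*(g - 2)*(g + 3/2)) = g^2 - 2*g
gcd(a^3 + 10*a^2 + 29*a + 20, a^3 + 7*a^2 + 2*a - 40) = a^2 + 9*a + 20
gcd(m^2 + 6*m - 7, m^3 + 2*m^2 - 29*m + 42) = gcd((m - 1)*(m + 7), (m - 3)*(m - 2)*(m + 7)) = m + 7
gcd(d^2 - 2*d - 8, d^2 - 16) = d - 4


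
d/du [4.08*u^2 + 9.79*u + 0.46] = 8.16*u + 9.79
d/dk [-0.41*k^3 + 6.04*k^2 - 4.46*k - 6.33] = -1.23*k^2 + 12.08*k - 4.46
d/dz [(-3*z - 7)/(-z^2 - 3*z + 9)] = (3*z^2 + 9*z - (2*z + 3)*(3*z + 7) - 27)/(z^2 + 3*z - 9)^2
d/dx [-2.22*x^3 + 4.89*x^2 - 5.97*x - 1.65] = -6.66*x^2 + 9.78*x - 5.97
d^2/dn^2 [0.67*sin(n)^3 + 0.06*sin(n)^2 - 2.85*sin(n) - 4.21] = 2.3475*sin(n) + 1.5075*sin(3*n) + 0.12*cos(2*n)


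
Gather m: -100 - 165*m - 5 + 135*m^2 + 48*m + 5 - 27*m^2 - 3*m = 108*m^2 - 120*m - 100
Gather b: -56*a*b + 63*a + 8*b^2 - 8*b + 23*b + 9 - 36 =63*a + 8*b^2 + b*(15 - 56*a) - 27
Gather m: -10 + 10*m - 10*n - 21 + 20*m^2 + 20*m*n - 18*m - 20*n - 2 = 20*m^2 + m*(20*n - 8) - 30*n - 33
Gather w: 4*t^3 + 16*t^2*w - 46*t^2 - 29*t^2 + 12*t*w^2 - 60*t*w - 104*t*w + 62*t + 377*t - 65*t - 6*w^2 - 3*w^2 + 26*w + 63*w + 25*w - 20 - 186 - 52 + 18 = 4*t^3 - 75*t^2 + 374*t + w^2*(12*t - 9) + w*(16*t^2 - 164*t + 114) - 240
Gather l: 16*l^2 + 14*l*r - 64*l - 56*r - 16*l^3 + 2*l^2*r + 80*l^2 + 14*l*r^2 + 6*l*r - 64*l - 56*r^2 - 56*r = -16*l^3 + l^2*(2*r + 96) + l*(14*r^2 + 20*r - 128) - 56*r^2 - 112*r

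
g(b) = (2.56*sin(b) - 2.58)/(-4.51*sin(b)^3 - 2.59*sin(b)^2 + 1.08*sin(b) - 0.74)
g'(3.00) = 3.48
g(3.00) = 3.40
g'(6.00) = 1.40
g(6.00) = 2.88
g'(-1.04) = -23.86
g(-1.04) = 6.79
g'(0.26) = -7.70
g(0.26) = 2.71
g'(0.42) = -6.54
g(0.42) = 1.48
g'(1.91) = 0.17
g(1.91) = 0.03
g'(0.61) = -2.90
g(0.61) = 0.61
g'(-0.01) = 1.81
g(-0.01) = 3.47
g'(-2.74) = -0.23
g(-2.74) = 2.78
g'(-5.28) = -0.47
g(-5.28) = 0.10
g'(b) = (2.56*sin(b) - 2.58)*(13.53*sin(b)^2*cos(b) + 5.18*sin(b)*cos(b) - 1.08*cos(b))/(-4.51*sin(b)^3 - 2.59*sin(b)^2 + 1.08*sin(b) - 0.74)^2 + 2.56*cos(b)/(-4.51*sin(b)^3 - 2.59*sin(b)^2 + 1.08*sin(b) - 0.74) = (23.0912*sin(b)^3 - 28.277*sin(b)^2 - 13.3644*sin(b) + 0.892)*cos(b)/(20.3401*sin(b)^6 + 23.3618*sin(b)^5 - 3.0335*sin(b)^4 + 1.0804*sin(b)^3 + 4.9996*sin(b)^2 - 1.5984*sin(b) + 0.5476)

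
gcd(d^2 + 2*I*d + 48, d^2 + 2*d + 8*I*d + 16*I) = d + 8*I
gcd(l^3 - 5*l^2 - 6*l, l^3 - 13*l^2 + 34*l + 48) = l^2 - 5*l - 6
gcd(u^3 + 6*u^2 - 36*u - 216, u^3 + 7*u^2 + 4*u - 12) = u + 6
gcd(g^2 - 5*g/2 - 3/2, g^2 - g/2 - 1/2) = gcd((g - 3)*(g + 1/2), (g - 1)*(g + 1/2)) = g + 1/2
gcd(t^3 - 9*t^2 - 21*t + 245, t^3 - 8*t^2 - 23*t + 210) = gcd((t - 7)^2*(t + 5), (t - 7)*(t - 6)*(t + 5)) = t^2 - 2*t - 35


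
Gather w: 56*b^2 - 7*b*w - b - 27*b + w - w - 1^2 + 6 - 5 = 56*b^2 - 7*b*w - 28*b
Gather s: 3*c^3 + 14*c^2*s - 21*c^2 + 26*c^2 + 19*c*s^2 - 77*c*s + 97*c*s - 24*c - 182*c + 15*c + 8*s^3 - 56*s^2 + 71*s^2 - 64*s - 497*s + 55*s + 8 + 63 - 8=3*c^3 + 5*c^2 - 191*c + 8*s^3 + s^2*(19*c + 15) + s*(14*c^2 + 20*c - 506) + 63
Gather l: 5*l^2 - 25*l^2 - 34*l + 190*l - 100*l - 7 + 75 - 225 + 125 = -20*l^2 + 56*l - 32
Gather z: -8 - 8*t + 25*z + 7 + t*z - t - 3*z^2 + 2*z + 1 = -9*t - 3*z^2 + z*(t + 27)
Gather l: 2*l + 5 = 2*l + 5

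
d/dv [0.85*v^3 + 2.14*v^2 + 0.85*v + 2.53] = 2.55*v^2 + 4.28*v + 0.85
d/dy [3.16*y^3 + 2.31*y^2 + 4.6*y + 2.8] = 9.48*y^2 + 4.62*y + 4.6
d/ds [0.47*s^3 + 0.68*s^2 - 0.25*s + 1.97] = 1.41*s^2 + 1.36*s - 0.25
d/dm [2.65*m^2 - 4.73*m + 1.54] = 5.3*m - 4.73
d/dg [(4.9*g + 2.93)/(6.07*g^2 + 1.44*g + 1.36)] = (-29.743*g^2 - 35.5702*g + 2.4448)/(36.8449*g^4 + 17.4816*g^3 + 18.584*g^2 + 3.9168*g + 1.8496)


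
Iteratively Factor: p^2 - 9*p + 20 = (p - 4)*(p - 5)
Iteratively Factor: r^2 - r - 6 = (r + 2)*(r - 3)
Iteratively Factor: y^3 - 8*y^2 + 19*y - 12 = (y - 4)*(y^2 - 4*y + 3) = (y - 4)*(y - 1)*(y - 3)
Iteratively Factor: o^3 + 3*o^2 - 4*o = (o)*(o^2 + 3*o - 4) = o*(o + 4)*(o - 1)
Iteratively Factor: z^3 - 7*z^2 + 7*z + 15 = (z - 3)*(z^2 - 4*z - 5) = (z - 5)*(z - 3)*(z + 1)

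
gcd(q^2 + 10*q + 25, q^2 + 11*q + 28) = 1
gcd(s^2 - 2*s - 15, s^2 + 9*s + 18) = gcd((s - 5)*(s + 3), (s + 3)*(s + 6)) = s + 3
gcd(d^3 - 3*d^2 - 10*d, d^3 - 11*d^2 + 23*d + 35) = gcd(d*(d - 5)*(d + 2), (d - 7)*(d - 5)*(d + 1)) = d - 5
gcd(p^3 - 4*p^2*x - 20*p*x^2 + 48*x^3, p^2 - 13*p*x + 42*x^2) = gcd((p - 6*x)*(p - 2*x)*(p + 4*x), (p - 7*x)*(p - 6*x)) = -p + 6*x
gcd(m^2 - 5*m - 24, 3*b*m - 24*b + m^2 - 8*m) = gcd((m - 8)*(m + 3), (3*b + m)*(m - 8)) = m - 8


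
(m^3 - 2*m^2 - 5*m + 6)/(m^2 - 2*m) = (m^3 - 2*m^2 - 5*m + 6)/(m*(m - 2))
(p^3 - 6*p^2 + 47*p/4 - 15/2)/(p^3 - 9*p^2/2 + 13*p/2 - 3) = (p - 5/2)/(p - 1)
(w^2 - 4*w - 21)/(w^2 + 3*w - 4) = (w^2 - 4*w - 21)/(w^2 + 3*w - 4)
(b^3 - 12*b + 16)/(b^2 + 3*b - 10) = (b^2 + 2*b - 8)/(b + 5)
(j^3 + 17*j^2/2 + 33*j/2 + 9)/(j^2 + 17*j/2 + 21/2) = (j^2 + 7*j + 6)/(j + 7)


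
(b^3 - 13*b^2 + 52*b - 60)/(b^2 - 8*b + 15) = (b^2 - 8*b + 12)/(b - 3)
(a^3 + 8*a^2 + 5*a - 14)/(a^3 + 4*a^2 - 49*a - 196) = (a^2 + a - 2)/(a^2 - 3*a - 28)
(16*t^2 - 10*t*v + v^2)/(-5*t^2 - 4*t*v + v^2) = (-16*t^2 + 10*t*v - v^2)/(5*t^2 + 4*t*v - v^2)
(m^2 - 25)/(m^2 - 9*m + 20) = (m + 5)/(m - 4)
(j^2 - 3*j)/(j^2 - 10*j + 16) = j*(j - 3)/(j^2 - 10*j + 16)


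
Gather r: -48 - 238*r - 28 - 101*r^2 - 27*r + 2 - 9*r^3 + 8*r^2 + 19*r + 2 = -9*r^3 - 93*r^2 - 246*r - 72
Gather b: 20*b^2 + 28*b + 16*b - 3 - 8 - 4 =20*b^2 + 44*b - 15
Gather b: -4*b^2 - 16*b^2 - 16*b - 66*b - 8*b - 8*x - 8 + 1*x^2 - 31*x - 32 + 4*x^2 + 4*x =-20*b^2 - 90*b + 5*x^2 - 35*x - 40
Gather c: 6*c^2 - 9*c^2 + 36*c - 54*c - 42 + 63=-3*c^2 - 18*c + 21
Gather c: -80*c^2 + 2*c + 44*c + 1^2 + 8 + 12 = -80*c^2 + 46*c + 21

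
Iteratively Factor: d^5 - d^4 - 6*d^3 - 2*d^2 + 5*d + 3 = (d - 3)*(d^4 + 2*d^3 - 2*d - 1) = (d - 3)*(d + 1)*(d^3 + d^2 - d - 1) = (d - 3)*(d - 1)*(d + 1)*(d^2 + 2*d + 1) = (d - 3)*(d - 1)*(d + 1)^2*(d + 1)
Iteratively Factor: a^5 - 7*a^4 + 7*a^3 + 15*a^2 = (a - 5)*(a^4 - 2*a^3 - 3*a^2) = (a - 5)*(a + 1)*(a^3 - 3*a^2) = a*(a - 5)*(a + 1)*(a^2 - 3*a) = a^2*(a - 5)*(a + 1)*(a - 3)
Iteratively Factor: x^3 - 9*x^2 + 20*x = (x)*(x^2 - 9*x + 20) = x*(x - 4)*(x - 5)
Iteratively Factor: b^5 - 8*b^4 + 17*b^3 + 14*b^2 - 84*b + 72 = (b - 3)*(b^4 - 5*b^3 + 2*b^2 + 20*b - 24) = (b - 3)*(b + 2)*(b^3 - 7*b^2 + 16*b - 12) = (b - 3)^2*(b + 2)*(b^2 - 4*b + 4) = (b - 3)^2*(b - 2)*(b + 2)*(b - 2)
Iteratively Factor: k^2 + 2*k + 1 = (k + 1)*(k + 1)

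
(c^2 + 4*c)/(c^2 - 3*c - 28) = c/(c - 7)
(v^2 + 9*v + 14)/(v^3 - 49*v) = (v + 2)/(v*(v - 7))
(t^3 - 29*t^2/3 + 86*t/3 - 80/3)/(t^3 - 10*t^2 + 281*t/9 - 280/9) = 3*(t - 2)/(3*t - 7)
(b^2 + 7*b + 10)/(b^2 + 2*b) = (b + 5)/b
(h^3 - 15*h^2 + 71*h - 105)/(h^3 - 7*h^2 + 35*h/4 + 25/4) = 4*(h^2 - 10*h + 21)/(4*h^2 - 8*h - 5)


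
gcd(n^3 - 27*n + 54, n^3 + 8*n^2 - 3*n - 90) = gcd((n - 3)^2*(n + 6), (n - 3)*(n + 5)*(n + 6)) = n^2 + 3*n - 18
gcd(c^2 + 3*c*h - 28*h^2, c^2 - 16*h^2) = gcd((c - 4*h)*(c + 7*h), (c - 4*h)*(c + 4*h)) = c - 4*h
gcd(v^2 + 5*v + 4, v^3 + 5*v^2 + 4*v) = v^2 + 5*v + 4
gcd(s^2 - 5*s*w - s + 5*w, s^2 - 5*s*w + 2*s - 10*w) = s - 5*w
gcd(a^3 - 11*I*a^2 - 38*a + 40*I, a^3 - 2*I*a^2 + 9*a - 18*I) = a - 2*I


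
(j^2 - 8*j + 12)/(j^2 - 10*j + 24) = (j - 2)/(j - 4)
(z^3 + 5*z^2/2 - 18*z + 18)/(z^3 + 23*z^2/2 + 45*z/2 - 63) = (z - 2)/(z + 7)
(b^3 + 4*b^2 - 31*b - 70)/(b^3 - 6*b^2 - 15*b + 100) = (b^2 + 9*b + 14)/(b^2 - b - 20)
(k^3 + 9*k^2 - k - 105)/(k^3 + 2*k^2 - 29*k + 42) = (k + 5)/(k - 2)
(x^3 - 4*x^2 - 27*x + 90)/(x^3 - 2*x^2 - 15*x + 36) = (x^2 - x - 30)/(x^2 + x - 12)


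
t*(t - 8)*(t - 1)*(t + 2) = t^4 - 7*t^3 - 10*t^2 + 16*t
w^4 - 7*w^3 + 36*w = w*(w - 6)*(w - 3)*(w + 2)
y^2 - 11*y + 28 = (y - 7)*(y - 4)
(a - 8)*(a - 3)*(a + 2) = a^3 - 9*a^2 + 2*a + 48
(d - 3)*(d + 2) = d^2 - d - 6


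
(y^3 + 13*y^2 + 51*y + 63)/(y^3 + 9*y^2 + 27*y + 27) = (y + 7)/(y + 3)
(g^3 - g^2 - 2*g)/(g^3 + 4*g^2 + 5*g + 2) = g*(g - 2)/(g^2 + 3*g + 2)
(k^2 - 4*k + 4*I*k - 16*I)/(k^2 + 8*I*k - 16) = (k - 4)/(k + 4*I)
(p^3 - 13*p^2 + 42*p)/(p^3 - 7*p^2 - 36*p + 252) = p/(p + 6)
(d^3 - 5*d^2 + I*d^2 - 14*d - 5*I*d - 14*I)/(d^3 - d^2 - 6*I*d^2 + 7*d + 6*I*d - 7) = (d^2 - 5*d - 14)/(d^2 - d*(1 + 7*I) + 7*I)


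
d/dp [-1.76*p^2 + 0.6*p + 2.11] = 0.6 - 3.52*p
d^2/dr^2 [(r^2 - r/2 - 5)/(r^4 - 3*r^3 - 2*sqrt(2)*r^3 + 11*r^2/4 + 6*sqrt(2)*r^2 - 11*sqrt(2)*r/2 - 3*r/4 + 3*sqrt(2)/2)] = 4*(96*r^8 - 384*r^7 - 192*sqrt(2)*r^7 - 760*r^6 + 448*sqrt(2)*r^6 + 6396*r^5 + 4992*sqrt(2)*r^5 - 21600*sqrt(2)*r^4 - 21096*r^4 + 44157*r^3 + 33476*sqrt(2)*r^3 - 52134*r^2 - 23868*sqrt(2)*r^2 + 7458*sqrt(2)*r + 30654*r - 7010 - 678*sqrt(2))/(64*r^12 - 576*r^11 - 384*sqrt(2)*r^11 + 3792*r^10 + 3456*sqrt(2)*r^10 - 14560*sqrt(2)*r^9 - 18864*r^9 + 39456*sqrt(2)*r^8 + 61212*r^8 - 127404*r^7 - 78504*sqrt(2)*r^7 + 119304*sqrt(2)*r^6 + 173447*r^6 - 135978*sqrt(2)*r^5 - 156069*r^5 + 91857*r^4 + 111582*sqrt(2)*r^4 - 62822*sqrt(2)*r^3 - 33939*r^3 + 7128*r^2 + 22770*sqrt(2)*r^2 - 4752*sqrt(2)*r - 648*r + 432*sqrt(2))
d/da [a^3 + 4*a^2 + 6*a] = 3*a^2 + 8*a + 6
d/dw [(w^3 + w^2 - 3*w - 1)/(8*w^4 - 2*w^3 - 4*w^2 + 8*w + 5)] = (-8*w^6 - 16*w^5 + 70*w^4 + 36*w^3 + 5*w^2 + 2*w - 7)/(64*w^8 - 32*w^7 - 60*w^6 + 144*w^5 + 64*w^4 - 84*w^3 + 24*w^2 + 80*w + 25)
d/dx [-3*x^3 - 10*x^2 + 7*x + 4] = -9*x^2 - 20*x + 7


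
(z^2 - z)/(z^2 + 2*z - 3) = z/(z + 3)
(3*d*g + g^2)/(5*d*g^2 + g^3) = (3*d + g)/(g*(5*d + g))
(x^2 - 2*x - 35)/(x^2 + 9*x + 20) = (x - 7)/(x + 4)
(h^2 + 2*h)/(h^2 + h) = (h + 2)/(h + 1)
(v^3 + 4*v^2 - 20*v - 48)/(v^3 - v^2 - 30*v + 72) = (v + 2)/(v - 3)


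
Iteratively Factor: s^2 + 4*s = (s)*(s + 4)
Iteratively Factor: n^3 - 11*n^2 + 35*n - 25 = (n - 5)*(n^2 - 6*n + 5) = (n - 5)*(n - 1)*(n - 5)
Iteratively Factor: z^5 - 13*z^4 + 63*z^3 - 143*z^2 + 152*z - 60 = (z - 2)*(z^4 - 11*z^3 + 41*z^2 - 61*z + 30) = (z - 3)*(z - 2)*(z^3 - 8*z^2 + 17*z - 10) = (z - 3)*(z - 2)*(z - 1)*(z^2 - 7*z + 10) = (z - 3)*(z - 2)^2*(z - 1)*(z - 5)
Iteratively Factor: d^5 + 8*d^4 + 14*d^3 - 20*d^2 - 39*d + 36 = (d + 4)*(d^4 + 4*d^3 - 2*d^2 - 12*d + 9) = (d - 1)*(d + 4)*(d^3 + 5*d^2 + 3*d - 9) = (d - 1)*(d + 3)*(d + 4)*(d^2 + 2*d - 3) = (d - 1)^2*(d + 3)*(d + 4)*(d + 3)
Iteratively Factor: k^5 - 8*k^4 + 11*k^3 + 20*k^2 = (k)*(k^4 - 8*k^3 + 11*k^2 + 20*k) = k*(k - 5)*(k^3 - 3*k^2 - 4*k) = k^2*(k - 5)*(k^2 - 3*k - 4) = k^2*(k - 5)*(k - 4)*(k + 1)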